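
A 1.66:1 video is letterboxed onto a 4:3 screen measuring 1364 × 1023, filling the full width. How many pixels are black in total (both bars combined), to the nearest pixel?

That makes the image 821.6867 px tall (1364 / 1.660).
Leftover height: 1023 − 821.6867 = 201.3133 px.
Bar area = 201.3133 × 1364 ≈ 274591 px.

274591 pixels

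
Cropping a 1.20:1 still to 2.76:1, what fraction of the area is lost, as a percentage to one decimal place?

2.76:1 is wider than 1.20:1, so the crop keeps the full width and trims the height.
Area ratio = (1.200)/(2.760) = 43.48%; the remaining 56.52% is cropped out.

56.5%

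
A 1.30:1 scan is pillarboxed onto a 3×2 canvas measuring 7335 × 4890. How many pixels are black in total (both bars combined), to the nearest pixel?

1.30:1 is narrower than 3×2, so it spans the full height.
Content width = 4890 × 1.300 ≈ 6357.0000 px.
Black = 7335 − 6357.0000 = 978.0000 px.
That's 978.0000 × 4890 ≈ 4782420 black pixels.

4782420 pixels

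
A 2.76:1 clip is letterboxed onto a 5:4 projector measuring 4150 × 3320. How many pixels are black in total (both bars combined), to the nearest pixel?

7537964 pixels

Since 2.760 > 1.250, the clip is width-limited.
The clip is 4150 / 2.760 ≈ 1503.6232 px tall.
3320 − 1503.6232 = 1816.3768 px of bars.
Bar area = 1816.3768 × 4150 ≈ 7537964 px.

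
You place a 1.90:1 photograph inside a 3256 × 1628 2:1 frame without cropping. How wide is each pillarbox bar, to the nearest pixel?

81 px

1.90:1 is narrower than 2:1, so it spans the full height.
Content width = 1628 × 1.900 ≈ 3093.20 px.
Black = 3256 − 3093.20 = 162.80 px, or 81.40 per bar.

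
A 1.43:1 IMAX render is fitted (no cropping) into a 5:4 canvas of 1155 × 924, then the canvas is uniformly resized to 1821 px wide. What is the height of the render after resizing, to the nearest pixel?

Fitted into 1155×924, the render spans the width; its height is 1155 / 1.430 ≈ 807.69 px.
Scaling 1155 → 1821 is ×1.5766, so the height becomes 807.69 × 1.5766 ≈ 1273.43 px.

1273 px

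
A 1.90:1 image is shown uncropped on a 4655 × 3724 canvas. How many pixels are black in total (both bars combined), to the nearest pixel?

1.90:1 is wider than 5:4, so it spans the full width.
Content height = 4655 / 1.900 ≈ 2450.0000 px.
Black = 3724 − 2450.0000 = 1274.0000 px.
Across the 4655-px span: 1274.0000 × 4655 ≈ 5930470 px.

5930470 pixels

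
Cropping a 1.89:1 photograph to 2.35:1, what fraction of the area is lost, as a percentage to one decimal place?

Going from 1.89:1 to 2.35:1 means cutting height while keeping width.
Area ratio = (1.890)/(2.350) = 80.43%; the remaining 19.57% is cropped out.

19.6%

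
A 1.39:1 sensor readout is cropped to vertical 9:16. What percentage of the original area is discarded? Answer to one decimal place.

59.5%

The height stays; only width is cut (since vertical 9:16 is narrower than 1.39:1).
Fraction kept = (0.562)/(1.390) ≈ 40.47%, so 59.53% is lost.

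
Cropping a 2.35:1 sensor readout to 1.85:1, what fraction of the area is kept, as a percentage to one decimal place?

78.7%

Going from 2.35:1 to 1.85:1 means cutting width while keeping height.
Area ratio = (1.850)/(2.350) = 78.72% retained.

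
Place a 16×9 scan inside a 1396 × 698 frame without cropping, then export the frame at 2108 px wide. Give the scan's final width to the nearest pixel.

At 1396×698 the scan is height-limited, so width = 698 × 16/9 ≈ 1240.89 px.
Resizing to 2108 px wide multiplies everything by 1.5100: 1240.89 → 1873.78 px.

1874 px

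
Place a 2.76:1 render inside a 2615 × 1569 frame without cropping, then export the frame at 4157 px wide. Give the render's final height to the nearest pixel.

1506 px

In the 2615×1569 frame the render fills the width: height = 2615 / 2.760 ≈ 947.46 px.
Scaling 2615 → 4157 is ×1.5897, so the height becomes 947.46 × 1.5897 ≈ 1506.16 px.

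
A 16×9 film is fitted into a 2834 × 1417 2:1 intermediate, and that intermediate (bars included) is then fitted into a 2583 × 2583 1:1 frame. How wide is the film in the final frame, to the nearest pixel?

Inside the 2834×1417 canvas the film is height-limited at 2519.11 × 1417.00.
2:1 in 2583×2583: fills the width, so the intermediate becomes 2583.00 × 1291.50 — a scale of ×0.9114.
The film scales with it: width 2519.11 × 0.9114 ≈ 2296.00.

2296 px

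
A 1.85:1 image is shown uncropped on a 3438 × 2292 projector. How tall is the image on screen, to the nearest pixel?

1.85:1 (1.850) > 3×2 (1.500), so the image fills the width.
The image is 3438 / 1.850 ≈ 1858.38 px tall.

1858 px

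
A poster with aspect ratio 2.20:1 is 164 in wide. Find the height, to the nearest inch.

At 2.20:1, 164 / 2.200 ≈ 74.55.

75 in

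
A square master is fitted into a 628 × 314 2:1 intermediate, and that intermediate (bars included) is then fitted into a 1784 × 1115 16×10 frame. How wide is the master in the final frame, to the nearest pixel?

First fit — square into 628×314 spans the height: 314.00 × 314.00.
2:1 in 1784×1115: fills the width, so the intermediate becomes 1784.00 × 892.00 — a scale of ×2.8408.
So the master's width is 314.00 × 2.8408 ≈ 892.00.

892 px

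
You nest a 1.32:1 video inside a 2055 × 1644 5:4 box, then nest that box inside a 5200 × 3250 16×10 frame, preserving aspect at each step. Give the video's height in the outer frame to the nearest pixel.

3078 px

Inside the 2055×1644 canvas the video is width-limited at 2055.00 × 1556.82.
Second fit — the 5:4 canvas into 5200×3250 spans the height: 4062.50 × 3250.00 (×1.9769 from 2055×1644).
So the video's height is 1556.82 × 1.9769 ≈ 3077.65.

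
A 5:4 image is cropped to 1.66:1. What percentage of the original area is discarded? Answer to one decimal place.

The width stays; only height is cut (since 1.66:1 is wider than 5:4).
Fraction kept = (1.250)/(1.660) ≈ 75.30%, so 24.70% is lost.

24.7%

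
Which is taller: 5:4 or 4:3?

5:4

5:4 = 1.25 and 4:3 = 1.333; 1.333 > 1.25. The smaller width-to-height ratio is the taller frame.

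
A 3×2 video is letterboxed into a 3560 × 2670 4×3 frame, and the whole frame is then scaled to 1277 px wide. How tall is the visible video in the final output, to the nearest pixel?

851 px

At 3560×2670 the video is width-limited, so height = 3560 × 2/3 ≈ 2373.33 px.
Resizing to 1277 px wide multiplies everything by 0.3587: 2373.33 → 851.33 px.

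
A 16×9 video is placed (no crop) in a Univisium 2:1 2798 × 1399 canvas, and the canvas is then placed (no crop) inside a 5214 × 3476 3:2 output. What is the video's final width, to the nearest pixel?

Inside the 2798×1399 canvas the video is height-limited at 2487.11 × 1399.00.
The Univisium 2:1 canvas is width-limited in 5214×3476, giving 5214.00 × 2607.00; scale factor 1.8635.
Applying the same ×1.8635: 2487.11 → 4634.67.

4635 px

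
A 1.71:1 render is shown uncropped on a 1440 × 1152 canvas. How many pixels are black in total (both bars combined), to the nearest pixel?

1.71:1 is wider than 5:4, so it spans the full width.
That makes the image 842.1053 px tall (1440 / 1.710).
Leftover height: 1152 − 842.1053 = 309.8947 px.
Bar area = 309.8947 × 1440 ≈ 446248 px.

446248 pixels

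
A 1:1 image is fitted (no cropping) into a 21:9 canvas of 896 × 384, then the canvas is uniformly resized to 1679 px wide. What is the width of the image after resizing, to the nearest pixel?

720 px

In the 896×384 frame the image fills the height: width = 384 × 1/1 ≈ 384.00 px.
Scaling 896 → 1679 is ×1.8739, so the width becomes 384.00 × 1.8739 ≈ 719.57 px.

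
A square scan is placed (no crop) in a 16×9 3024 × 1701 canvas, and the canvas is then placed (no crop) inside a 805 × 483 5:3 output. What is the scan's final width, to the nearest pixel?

453 px

square in 3024×1701: fills the height, so the scan is 1701.00 × 1701.00.
Second fit — the 16×9 canvas into 805×483 spans the width: 805.00 × 452.81 (×0.2662 from 3024×1701).
The scan scales with it: width 1701.00 × 0.2662 ≈ 452.81.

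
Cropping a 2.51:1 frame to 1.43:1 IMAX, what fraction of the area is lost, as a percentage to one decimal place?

Going from 2.51:1 to 1.43:1 IMAX means cutting width while keeping height.
Fraction kept = (1.430)/(2.510) ≈ 56.97%, so 43.03% is lost.

43.0%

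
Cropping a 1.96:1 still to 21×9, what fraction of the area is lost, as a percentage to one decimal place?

16.0%

Going from 1.96:1 to 21×9 means cutting height while keeping width.
(1.960)/(2.333) ≈ 0.840 of the area survives, leaving 16.00% discarded.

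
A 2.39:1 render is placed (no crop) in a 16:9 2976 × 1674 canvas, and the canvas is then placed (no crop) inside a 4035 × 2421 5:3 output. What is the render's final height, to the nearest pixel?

2.39:1 in 2976×1674: fills the width, so the render is 2976.00 × 1245.19.
The 16:9 canvas is width-limited in 4035×2421, giving 4035.00 × 2269.69; scale factor 1.3558.
The render scales with it: height 1245.19 × 1.3558 ≈ 1688.28.

1688 px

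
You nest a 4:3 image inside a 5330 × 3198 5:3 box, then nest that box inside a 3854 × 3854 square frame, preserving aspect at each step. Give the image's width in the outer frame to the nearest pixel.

4:3 in 5330×3198: fills the height, so the image is 4264.00 × 3198.00.
5:3 in 3854×3854: fills the width, so the intermediate becomes 3854.00 × 2312.40 — a scale of ×0.7231.
So the image's width is 4264.00 × 0.7231 ≈ 3083.20.

3083 px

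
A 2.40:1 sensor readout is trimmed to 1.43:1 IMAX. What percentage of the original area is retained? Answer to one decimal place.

Going from 2.40:1 to 1.43:1 IMAX means cutting width while keeping height.
(1.430)/(2.400) ≈ 0.596 of the area survives.

59.6%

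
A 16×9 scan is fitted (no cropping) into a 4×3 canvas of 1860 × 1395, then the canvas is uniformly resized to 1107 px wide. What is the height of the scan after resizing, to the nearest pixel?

623 px

In the 1860×1395 frame the scan fills the width: height = 1860 × 9/16 ≈ 1046.25 px.
Scaling 1860 → 1107 is ×0.5952, so the height becomes 1046.25 × 0.5952 ≈ 622.69 px.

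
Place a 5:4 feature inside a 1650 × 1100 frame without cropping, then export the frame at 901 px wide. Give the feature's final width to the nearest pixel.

At 1650×1100 the feature is height-limited, so width = 1100 × 5/4 ≈ 1375.00 px.
The frame scales by 901/1650 = 0.5461; 1375.00 × 0.5461 ≈ 750.83 px.

751 px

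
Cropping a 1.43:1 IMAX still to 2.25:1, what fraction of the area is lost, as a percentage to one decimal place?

36.4%

The width stays; only height is cut (since 2.25:1 is wider than 1.43:1 IMAX).
(1.430)/(2.250) ≈ 0.636 of the area survives, leaving 36.44% discarded.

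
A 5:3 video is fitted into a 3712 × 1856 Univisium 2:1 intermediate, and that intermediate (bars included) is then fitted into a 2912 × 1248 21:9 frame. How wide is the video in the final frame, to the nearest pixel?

5:3 in 3712×1856: fills the height, so the video is 3093.33 × 1856.00.
Second fit — the Univisium 2:1 canvas into 2912×1248 spans the height: 2496.00 × 1248.00 (×0.6724 from 3712×1856).
So the video's width is 3093.33 × 0.6724 ≈ 2080.00.

2080 px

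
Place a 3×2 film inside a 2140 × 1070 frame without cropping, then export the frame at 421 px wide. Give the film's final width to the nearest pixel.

316 px

In the 2140×1070 frame the film fills the height: width = 1070 × 3/2 ≈ 1605.00 px.
Resizing to 421 px wide multiplies everything by 0.1967: 1605.00 → 315.75 px.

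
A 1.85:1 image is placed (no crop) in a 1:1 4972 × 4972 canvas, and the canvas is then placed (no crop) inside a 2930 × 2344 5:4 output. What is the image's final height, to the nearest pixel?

1267 px

1.85:1 in 4972×4972: fills the width, so the image is 4972.00 × 2687.57.
The 1:1 canvas is height-limited in 2930×2344, giving 2344.00 × 2344.00; scale factor 0.4714.
The image scales with it: height 2687.57 × 0.4714 ≈ 1267.03.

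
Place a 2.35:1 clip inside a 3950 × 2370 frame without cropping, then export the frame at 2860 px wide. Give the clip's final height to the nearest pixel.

1217 px

In the 3950×2370 frame the clip fills the width: height = 3950 / 2.350 ≈ 1680.85 px.
Scaling 3950 → 2860 is ×0.7241, so the height becomes 1680.85 × 0.7241 ≈ 1217.02 px.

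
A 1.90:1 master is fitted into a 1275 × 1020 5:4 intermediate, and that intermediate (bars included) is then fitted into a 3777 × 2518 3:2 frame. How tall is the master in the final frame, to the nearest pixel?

First fit — 1.90:1 into 1275×1020 spans the width: 1275.00 × 671.05.
5:4 in 3777×2518: fills the height, so the intermediate becomes 3147.50 × 2518.00 — a scale of ×2.4686.
The master scales with it: height 671.05 × 2.4686 ≈ 1656.58.

1657 px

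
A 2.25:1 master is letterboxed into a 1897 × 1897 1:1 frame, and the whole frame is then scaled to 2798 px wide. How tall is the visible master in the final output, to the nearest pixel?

1244 px

In the 1897×1897 frame the master fills the width: height = 1897 / 2.250 ≈ 843.11 px.
Resizing to 2798 px wide multiplies everything by 1.4750: 843.11 → 1243.56 px.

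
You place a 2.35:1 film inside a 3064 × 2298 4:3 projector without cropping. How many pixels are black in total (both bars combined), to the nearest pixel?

2.35:1 is wider than 4:3, so it spans the full width.
That makes the image 1303.8298 px tall (3064 / 2.350).
Black = 2298 − 1303.8298 = 994.1702 px.
That's 994.1702 × 3064 ≈ 3046138 black pixels.

3046138 pixels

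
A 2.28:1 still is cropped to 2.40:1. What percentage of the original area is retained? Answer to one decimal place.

95.0%

The width stays; only height is cut (since 2.40:1 is wider than 2.28:1).
Area ratio = (2.280)/(2.400) = 95.00% retained.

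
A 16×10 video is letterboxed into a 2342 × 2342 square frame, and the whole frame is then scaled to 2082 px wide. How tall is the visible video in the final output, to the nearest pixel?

1301 px

In the 2342×2342 frame the video fills the width: height = 2342 × 10/16 ≈ 1463.75 px.
The frame scales by 2082/2342 = 0.8890; 1463.75 × 0.8890 ≈ 1301.25 px.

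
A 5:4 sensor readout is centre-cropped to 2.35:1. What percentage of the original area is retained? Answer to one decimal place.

53.2%

Going from 5:4 to 2.35:1 means cutting height while keeping width.
(1.250)/(2.350) ≈ 0.532 of the area survives.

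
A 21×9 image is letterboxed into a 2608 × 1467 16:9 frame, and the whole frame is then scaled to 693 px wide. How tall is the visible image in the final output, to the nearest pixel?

In the 2608×1467 frame the image fills the width: height = 2608 × 9/21 ≈ 1117.71 px.
The frame scales by 693/2608 = 0.2657; 1117.71 × 0.2657 ≈ 297.00 px.

297 px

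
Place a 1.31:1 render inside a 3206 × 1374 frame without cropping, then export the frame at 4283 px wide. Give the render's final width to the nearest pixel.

At 3206×1374 the render is height-limited, so width = 1374 × 1.310 ≈ 1799.94 px.
Resizing to 4283 px wide multiplies everything by 1.3359: 1799.94 → 2404.60 px.

2405 px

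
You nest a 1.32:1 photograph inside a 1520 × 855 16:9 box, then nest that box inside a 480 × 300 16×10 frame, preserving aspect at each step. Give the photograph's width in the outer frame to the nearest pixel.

1.32:1 in 1520×855: fills the height, so the photograph is 1128.60 × 855.00.
Second fit — the 16:9 canvas into 480×300 spans the width: 480.00 × 270.00 (×0.3158 from 1520×855).
Applying the same ×0.3158: 1128.60 → 356.40.

356 px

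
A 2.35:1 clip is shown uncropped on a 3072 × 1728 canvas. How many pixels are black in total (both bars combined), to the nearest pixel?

1292593 pixels

2.35:1 (2.350) > 16×9 (1.778), so the clip fills the width.
Content height = 3072 / 2.350 ≈ 1307.2340 px.
Leftover height: 1728 − 1307.2340 = 420.7660 px.
Bar area = 420.7660 × 3072 ≈ 1292593 px.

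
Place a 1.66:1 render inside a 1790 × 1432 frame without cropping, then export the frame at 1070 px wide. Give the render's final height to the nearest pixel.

In the 1790×1432 frame the render fills the width: height = 1790 / 1.660 ≈ 1078.31 px.
The frame scales by 1070/1790 = 0.5978; 1078.31 × 0.5978 ≈ 644.58 px.

645 px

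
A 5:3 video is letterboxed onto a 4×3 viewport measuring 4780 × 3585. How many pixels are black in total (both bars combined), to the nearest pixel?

5:3 (1.667) > 4×3 (1.333), so the video fills the width.
The video is 4780 × 3/5 ≈ 2868.0000 px tall.
3585 − 2868.0000 = 717.0000 px of bars.
Bar area = 717.0000 × 4780 ≈ 3427260 px.

3427260 pixels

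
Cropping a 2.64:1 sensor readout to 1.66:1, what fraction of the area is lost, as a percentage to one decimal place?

37.1%

1.66:1 is narrower than 2.64:1, so the crop keeps the full height and trims the width.
Fraction kept = (1.660)/(2.640) ≈ 62.88%, so 37.12% is lost.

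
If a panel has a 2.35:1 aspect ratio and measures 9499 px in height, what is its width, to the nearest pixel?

9499 × 2.350 = 22322.65.

22323 px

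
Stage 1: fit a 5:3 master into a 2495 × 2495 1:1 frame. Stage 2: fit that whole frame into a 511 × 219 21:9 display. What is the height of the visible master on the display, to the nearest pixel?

131 px

Inside the 2495×2495 canvas the master is width-limited at 2495.00 × 1497.00.
The 1:1 canvas is height-limited in 511×219, giving 219.00 × 219.00; scale factor 0.0878.
Applying the same ×0.0878: 1497.00 → 131.40.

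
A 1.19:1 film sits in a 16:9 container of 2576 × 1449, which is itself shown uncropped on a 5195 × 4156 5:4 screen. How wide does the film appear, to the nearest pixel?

3477 px

Inside the 2576×1449 canvas the film is height-limited at 1724.31 × 1449.00.
The 16:9 canvas is width-limited in 5195×4156, giving 5195.00 × 2922.19; scale factor 2.0167.
Applying the same ×2.0167: 1724.31 → 3477.40.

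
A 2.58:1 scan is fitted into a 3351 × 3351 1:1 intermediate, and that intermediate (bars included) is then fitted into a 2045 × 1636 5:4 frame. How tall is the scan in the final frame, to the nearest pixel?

634 px

First fit — 2.58:1 into 3351×3351 spans the width: 3351.00 × 1298.84.
The 1:1 canvas is height-limited in 2045×1636, giving 1636.00 × 1636.00; scale factor 0.4882.
So the scan's height is 1298.84 × 0.4882 ≈ 634.11.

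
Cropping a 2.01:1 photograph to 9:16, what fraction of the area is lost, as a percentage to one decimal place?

72.0%

Going from 2.01:1 to 9:16 means cutting width while keeping height.
Area ratio = (0.562)/(2.010) = 27.99%; the remaining 72.01% is cropped out.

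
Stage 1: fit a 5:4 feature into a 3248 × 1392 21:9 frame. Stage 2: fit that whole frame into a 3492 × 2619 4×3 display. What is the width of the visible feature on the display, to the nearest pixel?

Inside the 3248×1392 canvas the feature is height-limited at 1740.00 × 1392.00.
Second fit — the 21:9 canvas into 3492×2619 spans the width: 3492.00 × 1496.57 (×1.0751 from 3248×1392).
The feature scales with it: width 1740.00 × 1.0751 ≈ 1870.71.

1871 px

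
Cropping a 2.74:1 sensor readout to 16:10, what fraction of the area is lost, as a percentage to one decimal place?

16:10 is narrower than 2.74:1, so the crop keeps the full height and trims the width.
(1.600)/(2.740) ≈ 0.584 of the area survives, leaving 41.61% discarded.

41.6%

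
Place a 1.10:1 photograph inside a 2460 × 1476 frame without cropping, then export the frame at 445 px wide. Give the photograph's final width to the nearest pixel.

294 px

Fitted into 2460×1476, the photograph spans the height; its width is 1476 × 1.100 ≈ 1623.60 px.
The frame scales by 445/2460 = 0.1809; 1623.60 × 0.1809 ≈ 293.70 px.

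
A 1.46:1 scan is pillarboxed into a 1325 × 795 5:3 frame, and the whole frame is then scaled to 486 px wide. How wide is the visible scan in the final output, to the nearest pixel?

Fitted into 1325×795, the scan spans the height; its width is 795 × 1.460 ≈ 1160.70 px.
Resizing to 486 px wide multiplies everything by 0.3668: 1160.70 → 425.74 px.

426 px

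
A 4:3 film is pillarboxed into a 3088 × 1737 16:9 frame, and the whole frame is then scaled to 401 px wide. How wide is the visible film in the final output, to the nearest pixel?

At 3088×1737 the film is height-limited, so width = 1737 × 4/3 ≈ 2316.00 px.
Scaling 3088 → 401 is ×0.1299, so the width becomes 2316.00 × 0.1299 ≈ 300.75 px.

301 px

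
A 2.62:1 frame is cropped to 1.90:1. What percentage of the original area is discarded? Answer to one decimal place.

27.5%

Going from 2.62:1 to 1.90:1 means cutting width while keeping height.
Fraction kept = (1.900)/(2.620) ≈ 72.52%, so 27.48% is lost.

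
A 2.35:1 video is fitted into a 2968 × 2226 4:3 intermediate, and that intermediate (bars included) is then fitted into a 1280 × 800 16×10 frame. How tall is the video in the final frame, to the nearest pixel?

454 px

Inside the 2968×2226 canvas the video is width-limited at 2968.00 × 1262.98.
Second fit — the 4:3 canvas into 1280×800 spans the height: 1066.67 × 800.00 (×0.3594 from 2968×2226).
Applying the same ×0.3594: 1262.98 → 453.90.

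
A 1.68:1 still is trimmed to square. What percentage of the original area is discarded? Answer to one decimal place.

Going from 1.68:1 to square means cutting width while keeping height.
Area ratio = (1.000)/(1.680) = 59.52%; the remaining 40.48% is cropped out.

40.5%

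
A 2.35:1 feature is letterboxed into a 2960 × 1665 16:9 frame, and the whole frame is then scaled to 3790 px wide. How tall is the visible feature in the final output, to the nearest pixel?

1613 px

At 2960×1665 the feature is width-limited, so height = 2960 / 2.350 ≈ 1259.57 px.
Resizing to 3790 px wide multiplies everything by 1.2804: 1259.57 → 1612.77 px.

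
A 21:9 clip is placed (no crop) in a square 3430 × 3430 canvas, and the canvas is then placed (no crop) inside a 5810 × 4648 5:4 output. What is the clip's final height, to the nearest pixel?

21:9 in 3430×3430: fills the width, so the clip is 3430.00 × 1470.00.
square in 5810×4648: fills the height, so the intermediate becomes 4648.00 × 4648.00 — a scale of ×1.3551.
Applying the same ×1.3551: 1470.00 → 1992.00.

1992 px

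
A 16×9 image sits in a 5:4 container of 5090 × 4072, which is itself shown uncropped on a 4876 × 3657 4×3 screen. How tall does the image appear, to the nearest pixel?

16×9 in 5090×4072: fills the width, so the image is 5090.00 × 2863.12.
5:4 in 4876×3657: fills the height, so the intermediate becomes 4571.25 × 3657.00 — a scale of ×0.8981.
Applying the same ×0.8981: 2863.12 → 2571.33.

2571 px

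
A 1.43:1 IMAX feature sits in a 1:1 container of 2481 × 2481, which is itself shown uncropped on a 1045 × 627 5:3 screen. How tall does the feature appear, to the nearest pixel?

438 px

1.43:1 IMAX in 2481×2481: fills the width, so the feature is 2481.00 × 1734.97.
Second fit — the 1:1 canvas into 1045×627 spans the height: 627.00 × 627.00 (×0.2527 from 2481×2481).
Applying the same ×0.2527: 1734.97 → 438.46.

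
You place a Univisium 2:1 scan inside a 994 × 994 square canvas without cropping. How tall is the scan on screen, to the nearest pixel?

497 px

Univisium 2:1 is wider than square, so it spans the full width.
The scan is 994 × 1/2 ≈ 497.00 px tall.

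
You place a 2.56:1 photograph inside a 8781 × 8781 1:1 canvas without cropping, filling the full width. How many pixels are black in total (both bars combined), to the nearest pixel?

46986445 pixels

Content height = 8781 / 2.560 ≈ 3430.0781 px.
Leftover height: 8781 − 3430.0781 = 5350.9219 px.
That's 5350.9219 × 8781 ≈ 46986445 black pixels.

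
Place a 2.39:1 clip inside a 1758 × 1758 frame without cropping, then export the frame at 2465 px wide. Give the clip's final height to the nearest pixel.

Fitted into 1758×1758, the clip spans the width; its height is 1758 / 2.390 ≈ 735.56 px.
Scaling 1758 → 2465 is ×1.4022, so the height becomes 735.56 × 1.4022 ≈ 1031.38 px.

1031 px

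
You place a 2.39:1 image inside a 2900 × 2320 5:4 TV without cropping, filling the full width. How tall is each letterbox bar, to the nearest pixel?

The image is 2900 / 2.390 ≈ 1213.39 px tall.
Black = 2320 − 1213.39 = 1106.61 px, or 553.31 per bar.

553 px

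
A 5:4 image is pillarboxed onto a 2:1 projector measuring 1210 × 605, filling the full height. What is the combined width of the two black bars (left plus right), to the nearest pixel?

Content width = 605 × 5/4 ≈ 756.25 px.
Black = 1210 − 756.25 = 453.75 px.

454 px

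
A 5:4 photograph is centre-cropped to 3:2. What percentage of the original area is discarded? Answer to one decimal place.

The width stays; only height is cut (since 3:2 is wider than 5:4).
Fraction kept = (1.250)/(1.500) ≈ 83.33%, so 16.67% is lost.

16.7%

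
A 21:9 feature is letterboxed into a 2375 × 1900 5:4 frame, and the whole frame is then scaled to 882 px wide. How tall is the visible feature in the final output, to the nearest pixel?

At 2375×1900 the feature is width-limited, so height = 2375 × 9/21 ≈ 1017.86 px.
The frame scales by 882/2375 = 0.3714; 1017.86 × 0.3714 ≈ 378.00 px.

378 px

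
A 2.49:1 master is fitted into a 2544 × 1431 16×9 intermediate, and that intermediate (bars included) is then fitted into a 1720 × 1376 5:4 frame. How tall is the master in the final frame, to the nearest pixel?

Inside the 2544×1431 canvas the master is width-limited at 2544.00 × 1021.69.
The 16×9 canvas is width-limited in 1720×1376, giving 1720.00 × 967.50; scale factor 0.6761.
Applying the same ×0.6761: 1021.69 → 690.76.

691 px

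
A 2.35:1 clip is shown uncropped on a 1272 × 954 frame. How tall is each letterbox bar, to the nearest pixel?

206 px

Since 2.350 > 1.333, the clip is width-limited.
That makes the image 541.28 px tall (1272 / 2.350).
954 − 541.28 = 412.72 px of bars (206.36 each).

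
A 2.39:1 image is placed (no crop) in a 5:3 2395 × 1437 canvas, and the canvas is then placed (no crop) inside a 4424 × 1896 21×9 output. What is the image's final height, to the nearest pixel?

First fit — 2.39:1 into 2395×1437 spans the width: 2395.00 × 1002.09.
5:3 in 4424×1896: fills the height, so the intermediate becomes 3160.00 × 1896.00 — a scale of ×1.3194.
So the image's height is 1002.09 × 1.3194 ≈ 1322.18.

1322 px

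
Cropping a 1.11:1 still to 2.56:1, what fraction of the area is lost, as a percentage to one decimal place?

The width stays; only height is cut (since 2.56:1 is wider than 1.11:1).
Fraction kept = (1.110)/(2.560) ≈ 43.36%, so 56.64% is lost.

56.6%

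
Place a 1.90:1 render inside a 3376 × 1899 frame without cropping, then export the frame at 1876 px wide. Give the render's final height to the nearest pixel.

987 px

In the 3376×1899 frame the render fills the width: height = 3376 / 1.900 ≈ 1776.84 px.
Scaling 3376 → 1876 is ×0.5557, so the height becomes 1776.84 × 0.5557 ≈ 987.37 px.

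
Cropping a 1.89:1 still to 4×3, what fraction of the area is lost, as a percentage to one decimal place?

The height stays; only width is cut (since 4×3 is narrower than 1.89:1).
Fraction kept = (1.333)/(1.890) ≈ 70.55%, so 29.45% is lost.

29.5%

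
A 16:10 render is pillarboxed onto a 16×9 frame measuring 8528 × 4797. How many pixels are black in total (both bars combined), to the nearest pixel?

4090882 pixels

16:10 is narrower than 16×9, so it spans the full height.
That makes the image 7675.2000 px wide (4797 × 16/10).
Leftover width: 8528 − 7675.2000 = 852.8000 px.
That's 852.8000 × 4797 ≈ 4090882 black pixels.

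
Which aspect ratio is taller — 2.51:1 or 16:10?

16:10

2.51 and 16:10 = 1.6; 2.51 > 1.6. The smaller width-to-height ratio is the taller frame.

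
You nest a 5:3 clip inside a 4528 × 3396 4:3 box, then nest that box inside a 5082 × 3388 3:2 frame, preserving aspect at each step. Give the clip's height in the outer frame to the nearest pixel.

2710 px

Inside the 4528×3396 canvas the clip is width-limited at 4528.00 × 2716.80.
The 4:3 canvas is height-limited in 5082×3388, giving 4517.33 × 3388.00; scale factor 0.9976.
So the clip's height is 2716.80 × 0.9976 ≈ 2710.40.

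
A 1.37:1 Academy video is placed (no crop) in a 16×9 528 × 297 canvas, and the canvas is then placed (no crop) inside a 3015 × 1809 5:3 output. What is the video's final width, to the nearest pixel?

2323 px

1.37:1 Academy in 528×297: fills the height, so the video is 406.89 × 297.00.
Second fit — the 16×9 canvas into 3015×1809 spans the width: 3015.00 × 1695.94 (×5.7102 from 528×297).
The video scales with it: width 406.89 × 5.7102 ≈ 2323.43.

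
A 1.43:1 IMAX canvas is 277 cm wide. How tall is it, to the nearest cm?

194 cm

At 1.43:1 IMAX, 277 / 1.430 ≈ 193.71.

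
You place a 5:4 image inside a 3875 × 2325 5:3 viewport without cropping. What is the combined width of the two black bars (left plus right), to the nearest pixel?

5:4 (1.250) < 5:3 (1.667), so the image fills the height.
The image is 2325 × 5/4 ≈ 2906.25 px wide.
Leftover width: 3875 − 2906.25 = 968.75 px.

969 px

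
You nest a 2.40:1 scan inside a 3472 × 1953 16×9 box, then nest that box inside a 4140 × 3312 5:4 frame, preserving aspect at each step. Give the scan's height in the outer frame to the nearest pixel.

1725 px

2.40:1 in 3472×1953: fills the width, so the scan is 3472.00 × 1446.67.
16×9 in 4140×3312: fills the width, so the intermediate becomes 4140.00 × 2328.75 — a scale of ×1.1924.
The scan scales with it: height 1446.67 × 1.1924 ≈ 1725.00.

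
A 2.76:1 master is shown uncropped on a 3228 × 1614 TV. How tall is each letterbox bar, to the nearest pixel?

222 px

Since 2.760 > 2.000, the master is width-limited.
That makes the image 1169.57 px tall (3228 / 2.760).
1614 − 1169.57 = 444.43 px of bars (222.22 each).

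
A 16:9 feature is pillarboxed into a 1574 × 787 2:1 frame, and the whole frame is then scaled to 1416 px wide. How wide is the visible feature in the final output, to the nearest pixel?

Fitted into 1574×787, the feature spans the height; its width is 787 × 16/9 ≈ 1399.11 px.
Scaling 1574 → 1416 is ×0.8996, so the width becomes 1399.11 × 0.8996 ≈ 1258.67 px.

1259 px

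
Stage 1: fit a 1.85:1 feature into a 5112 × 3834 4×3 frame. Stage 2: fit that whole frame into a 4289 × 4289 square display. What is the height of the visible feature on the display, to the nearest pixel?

2318 px

1.85:1 in 5112×3834: fills the width, so the feature is 5112.00 × 2763.24.
Second fit — the 4×3 canvas into 4289×4289 spans the width: 4289.00 × 3216.75 (×0.8390 from 5112×3834).
The feature scales with it: height 2763.24 × 0.8390 ≈ 2318.38.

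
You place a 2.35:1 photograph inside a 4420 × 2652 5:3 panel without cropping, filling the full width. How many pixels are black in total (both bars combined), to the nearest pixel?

3408478 pixels

That makes the image 1880.8511 px tall (4420 / 2.350).
2652 − 1880.8511 = 771.1489 px of bars.
That's 771.1489 × 4420 ≈ 3408478 black pixels.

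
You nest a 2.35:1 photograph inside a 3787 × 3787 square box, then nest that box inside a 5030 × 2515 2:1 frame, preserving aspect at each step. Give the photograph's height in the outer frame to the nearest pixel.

First fit — 2.35:1 into 3787×3787 spans the width: 3787.00 × 1611.49.
Second fit — the square canvas into 5030×2515 spans the height: 2515.00 × 2515.00 (×0.6641 from 3787×3787).
The photograph scales with it: height 1611.49 × 0.6641 ≈ 1070.21.

1070 px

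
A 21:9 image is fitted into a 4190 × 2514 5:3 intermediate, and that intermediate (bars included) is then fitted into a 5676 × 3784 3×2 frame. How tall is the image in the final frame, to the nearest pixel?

2433 px

21:9 in 4190×2514: fills the width, so the image is 4190.00 × 1795.71.
Second fit — the 5:3 canvas into 5676×3784 spans the width: 5676.00 × 3405.60 (×1.3547 from 4190×2514).
The image scales with it: height 1795.71 × 1.3547 ≈ 2432.57.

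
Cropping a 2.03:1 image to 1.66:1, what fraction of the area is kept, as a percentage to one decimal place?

81.8%

1.66:1 is narrower than 2.03:1, so the crop keeps the full height and trims the width.
Fraction kept = (1.660)/(2.030) ≈ 81.77%.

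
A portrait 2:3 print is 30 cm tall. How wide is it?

Width = 30·2/3 = 20.

20 cm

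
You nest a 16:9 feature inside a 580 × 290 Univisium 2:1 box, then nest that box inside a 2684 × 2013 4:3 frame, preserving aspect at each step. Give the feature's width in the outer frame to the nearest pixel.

2386 px

16:9 in 580×290: fills the height, so the feature is 515.56 × 290.00.
The Univisium 2:1 canvas is width-limited in 2684×2013, giving 2684.00 × 1342.00; scale factor 4.6276.
So the feature's width is 515.56 × 4.6276 ≈ 2385.78.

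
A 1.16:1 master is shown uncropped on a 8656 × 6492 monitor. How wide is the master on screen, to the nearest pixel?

7531 px

1.16:1 (1.160) < 4:3 (1.333), so the master fills the height.
The master is 6492 × 1.160 ≈ 7530.72 px wide.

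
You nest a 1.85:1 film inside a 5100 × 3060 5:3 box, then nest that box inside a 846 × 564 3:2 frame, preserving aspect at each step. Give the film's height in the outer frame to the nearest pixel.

457 px

1.85:1 in 5100×3060: fills the width, so the film is 5100.00 × 2756.76.
The 5:3 canvas is width-limited in 846×564, giving 846.00 × 507.60; scale factor 0.1659.
Applying the same ×0.1659: 2756.76 → 457.30.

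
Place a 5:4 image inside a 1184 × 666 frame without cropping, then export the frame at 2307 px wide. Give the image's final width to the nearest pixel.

1622 px

In the 1184×666 frame the image fills the height: width = 666 × 5/4 ≈ 832.50 px.
Scaling 1184 → 2307 is ×1.9485, so the width becomes 832.50 × 1.9485 ≈ 1622.11 px.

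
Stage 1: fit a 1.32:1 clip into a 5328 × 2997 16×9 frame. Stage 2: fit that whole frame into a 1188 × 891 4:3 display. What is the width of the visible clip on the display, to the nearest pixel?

882 px

First fit — 1.32:1 into 5328×2997 spans the height: 3956.04 × 2997.00.
16×9 in 1188×891: fills the width, so the intermediate becomes 1188.00 × 668.25 — a scale of ×0.2230.
So the clip's width is 3956.04 × 0.2230 ≈ 882.09.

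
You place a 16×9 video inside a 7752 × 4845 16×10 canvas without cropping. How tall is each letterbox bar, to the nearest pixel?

242 px

16×9 (1.778) > 16×10 (1.600), so the video fills the width.
That makes the image 4360.50 px tall (7752 × 9/16).
4845 − 4360.50 = 484.50 px of bars (242.25 each).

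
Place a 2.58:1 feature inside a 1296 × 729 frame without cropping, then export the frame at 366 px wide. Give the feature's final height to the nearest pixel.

In the 1296×729 frame the feature fills the width: height = 1296 / 2.580 ≈ 502.33 px.
Scaling 1296 → 366 is ×0.2824, so the height becomes 502.33 × 0.2824 ≈ 141.86 px.

142 px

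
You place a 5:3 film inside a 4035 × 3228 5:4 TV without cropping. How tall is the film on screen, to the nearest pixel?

2421 px

5:3 is wider than 5:4, so it spans the full width.
That makes the image 2421.00 px tall (4035 × 3/5).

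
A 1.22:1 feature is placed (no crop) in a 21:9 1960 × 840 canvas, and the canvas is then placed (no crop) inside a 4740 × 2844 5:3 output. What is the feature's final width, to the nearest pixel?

2478 px

1.22:1 in 1960×840: fills the height, so the feature is 1024.80 × 840.00.
The 21:9 canvas is width-limited in 4740×2844, giving 4740.00 × 2031.43; scale factor 2.4184.
The feature scales with it: width 1024.80 × 2.4184 ≈ 2478.34.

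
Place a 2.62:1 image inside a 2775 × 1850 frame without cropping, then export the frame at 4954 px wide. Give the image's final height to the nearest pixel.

At 2775×1850 the image is width-limited, so height = 2775 / 2.620 ≈ 1059.16 px.
Scaling 2775 → 4954 is ×1.7852, so the height becomes 1059.16 × 1.7852 ≈ 1890.84 px.

1891 px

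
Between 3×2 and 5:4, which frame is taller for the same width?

5:4

3×2 = 1.5 and 5:4 = 1.25; 1.5 > 1.25. The smaller width-to-height ratio is the taller frame.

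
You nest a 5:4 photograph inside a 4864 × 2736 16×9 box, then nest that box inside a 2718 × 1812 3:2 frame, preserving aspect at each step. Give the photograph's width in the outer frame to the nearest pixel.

5:4 in 4864×2736: fills the height, so the photograph is 3420.00 × 2736.00.
Second fit — the 16×9 canvas into 2718×1812 spans the width: 2718.00 × 1528.88 (×0.5588 from 4864×2736).
So the photograph's width is 3420.00 × 0.5588 ≈ 1911.09.

1911 px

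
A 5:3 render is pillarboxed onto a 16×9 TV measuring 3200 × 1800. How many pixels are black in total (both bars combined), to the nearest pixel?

360000 pixels

5:3 (1.667) < 16×9 (1.778), so the render fills the height.
Content width = 1800 × 5/3 ≈ 3000.0000 px.
Leftover width: 3200 − 3000.0000 = 200.0000 px.
That's 200.0000 × 1800 ≈ 360000 black pixels.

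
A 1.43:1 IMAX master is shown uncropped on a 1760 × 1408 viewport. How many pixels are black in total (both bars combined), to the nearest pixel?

Since 1.430 > 1.250, the master is width-limited.
That makes the image 1230.7692 px tall (1760 / 1.430).
1408 − 1230.7692 = 177.2308 px of bars.
That's 177.2308 × 1760 ≈ 311926 black pixels.

311926 pixels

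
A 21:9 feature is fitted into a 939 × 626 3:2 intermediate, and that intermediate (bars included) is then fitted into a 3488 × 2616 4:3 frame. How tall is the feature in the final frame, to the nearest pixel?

Inside the 939×626 canvas the feature is width-limited at 939.00 × 402.43.
The 3:2 canvas is width-limited in 3488×2616, giving 3488.00 × 2325.33; scale factor 3.7146.
The feature scales with it: height 402.43 × 3.7146 ≈ 1494.86.

1495 px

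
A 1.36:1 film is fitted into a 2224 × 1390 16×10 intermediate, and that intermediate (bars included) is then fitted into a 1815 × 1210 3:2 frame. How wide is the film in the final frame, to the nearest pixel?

1.36:1 in 2224×1390: fills the height, so the film is 1890.40 × 1390.00.
Second fit — the 16×10 canvas into 1815×1210 spans the width: 1815.00 × 1134.38 (×0.8161 from 2224×1390).
So the film's width is 1890.40 × 0.8161 ≈ 1542.75.

1543 px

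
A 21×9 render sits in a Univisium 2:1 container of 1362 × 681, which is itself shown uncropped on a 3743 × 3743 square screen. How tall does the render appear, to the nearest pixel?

21×9 in 1362×681: fills the width, so the render is 1362.00 × 583.71.
The Univisium 2:1 canvas is width-limited in 3743×3743, giving 3743.00 × 1871.50; scale factor 2.7482.
The render scales with it: height 583.71 × 2.7482 ≈ 1604.14.

1604 px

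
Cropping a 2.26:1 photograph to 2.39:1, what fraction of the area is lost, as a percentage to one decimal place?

2.39:1 is wider than 2.26:1, so the crop keeps the full width and trims the height.
Area ratio = (2.260)/(2.390) = 94.56%; the remaining 5.44% is cropped out.

5.4%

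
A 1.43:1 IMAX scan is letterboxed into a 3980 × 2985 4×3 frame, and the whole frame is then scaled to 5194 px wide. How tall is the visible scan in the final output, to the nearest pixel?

Fitted into 3980×2985, the scan spans the width; its height is 3980 / 1.430 ≈ 2783.22 px.
The frame scales by 5194/3980 = 1.3050; 2783.22 × 1.3050 ≈ 3632.17 px.

3632 px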